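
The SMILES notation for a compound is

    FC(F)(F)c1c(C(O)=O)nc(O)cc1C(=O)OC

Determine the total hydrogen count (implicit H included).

6

Walk through each heavy atom and fill implicit hydrogens from standard valence (C 4, N 3, O 2, S 2, halogen 1); for lowercase aromatic atoms, an aromatic c carries 1 H when it has two neighbours and 0 H with three, and aromatic n carries 0 H:
  atom 1: F (halogen, monovalent) → 0 H
  atom 2: C, bond orders sum to 4 (valence 4) → 0 H
  atom 3: F (halogen, monovalent) → 0 H
  atom 4: F (halogen, monovalent) → 0 H
  atom 5: aromatic c, 3 neighbours → 0 H
  atom 6: aromatic c, 3 neighbours → 0 H
  atom 7: C, bond orders sum to 4 (valence 4) → 0 H
  atom 8: O, bond orders sum to 1 (valence 2) → 1 H
  atom 9: O, bond orders sum to 2 (valence 2) → 0 H
  atom 10: aromatic n, 2 neighbours → 0 H
  atom 11: aromatic c, 3 neighbours → 0 H
  atom 12: O, bond orders sum to 1 (valence 2) → 1 H
  atom 13: aromatic c, 2 neighbours → 1 H
  atom 14: aromatic c, 3 neighbours → 0 H
  atom 15: C, bond orders sum to 4 (valence 4) → 0 H
  atom 16: O, bond orders sum to 2 (valence 2) → 0 H
  atom 17: O, bond orders sum to 2 (valence 2) → 0 H
  atom 18: C, bond orders sum to 1 (valence 4) → 3 H
Total hydrogens: 6.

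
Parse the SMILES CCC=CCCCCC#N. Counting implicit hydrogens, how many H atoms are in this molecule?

15

Walk through each heavy atom and fill implicit hydrogens from standard valence (C 4, N 3, O 2, S 2, halogen 1):
  atom 1: C, bond orders sum to 1 (valence 4) → 3 H
  atom 2: C, bond orders sum to 2 (valence 4) → 2 H
  atom 3: C, bond orders sum to 3 (valence 4) → 1 H
  atom 4: C, bond orders sum to 3 (valence 4) → 1 H
  atom 5: C, bond orders sum to 2 (valence 4) → 2 H
  atom 6: C, bond orders sum to 2 (valence 4) → 2 H
  atom 7: C, bond orders sum to 2 (valence 4) → 2 H
  atom 8: C, bond orders sum to 2 (valence 4) → 2 H
  atom 9: C, bond orders sum to 4 (valence 4) → 0 H
  atom 10: N, bond orders sum to 3 (valence 3) → 0 H
Total hydrogens: 15.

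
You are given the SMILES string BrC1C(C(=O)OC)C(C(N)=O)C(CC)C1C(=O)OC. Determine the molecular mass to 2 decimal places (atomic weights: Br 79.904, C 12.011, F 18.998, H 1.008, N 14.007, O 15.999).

First, the molecular formula is C12H18BrNO5 (counting implicit H from valence).
  Br: 1 × 79.904 = 79.904
  C: 12 × 12.011 = 144.132
  H: 18 × 1.008 = 18.144
  N: 1 × 14.007 = 14.007
  O: 5 × 15.999 = 79.995
Sum: 1×79.904 + 12×12.011 + 18×1.008 + 1×14.007 + 5×15.999 = 336.182 → 336.18 g/mol.

336.18 g/mol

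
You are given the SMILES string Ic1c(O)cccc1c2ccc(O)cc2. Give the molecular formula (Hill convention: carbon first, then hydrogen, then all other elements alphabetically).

Walk through each heavy atom and fill implicit hydrogens from standard valence (C 4, N 3, O 2, S 2, halogen 1); for lowercase aromatic atoms, an aromatic c carries 1 H when it has two neighbours and 0 H with three, and aromatic n carries 0 H:
  atom 1: I (halogen, monovalent) → 0 H
  atom 2: aromatic c, 3 neighbours → 0 H
  atom 3: aromatic c, 3 neighbours → 0 H
  atom 4: O, bond orders sum to 1 (valence 2) → 1 H
  atom 5: aromatic c, 2 neighbours → 1 H
  atom 6: aromatic c, 2 neighbours → 1 H
  atom 7: aromatic c, 2 neighbours → 1 H
  atom 8: aromatic c, 3 neighbours → 0 H
  atom 9: aromatic c, 3 neighbours → 0 H
  atom 10: aromatic c, 2 neighbours → 1 H
  atom 11: aromatic c, 2 neighbours → 1 H
  atom 12: aromatic c, 3 neighbours → 0 H
  atom 13: O, bond orders sum to 1 (valence 2) → 1 H
  atom 14: aromatic c, 2 neighbours → 1 H
  atom 15: aromatic c, 2 neighbours → 1 H
Totals → C:12, H:9, I:1, O:2.

C12H9IO2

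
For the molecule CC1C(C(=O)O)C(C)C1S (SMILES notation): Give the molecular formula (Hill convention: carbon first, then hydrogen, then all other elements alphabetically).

Walk through each heavy atom and fill implicit hydrogens from standard valence (C 4, N 3, O 2, S 2, halogen 1):
  atom 1: C, bond orders sum to 1 (valence 4) → 3 H
  atom 2: C, bond orders sum to 3 (valence 4) → 1 H
  atom 3: C, bond orders sum to 3 (valence 4) → 1 H
  atom 4: C, bond orders sum to 4 (valence 4) → 0 H
  atom 5: O, bond orders sum to 2 (valence 2) → 0 H
  atom 6: O, bond orders sum to 1 (valence 2) → 1 H
  atom 7: C, bond orders sum to 3 (valence 4) → 1 H
  atom 8: C, bond orders sum to 1 (valence 4) → 3 H
  atom 9: C, bond orders sum to 3 (valence 4) → 1 H
  atom 10: S, bond orders sum to 1 (valence 2) → 1 H
Totals → C:7, H:12, O:2, S:1.

C7H12O2S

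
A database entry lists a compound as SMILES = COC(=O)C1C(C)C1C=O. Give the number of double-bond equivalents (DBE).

3

Molecular formula: C7H10O3.
DoU = (2C + 2 + N − H − X) / 2, where X is the halogen count and O/S are ignored.
    = (2·7 + 2 + 0 − 10 − 0) / 2 = 6 / 2 = 3.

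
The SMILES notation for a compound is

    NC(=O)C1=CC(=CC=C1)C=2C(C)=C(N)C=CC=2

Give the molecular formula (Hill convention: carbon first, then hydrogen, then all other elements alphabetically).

C14H14N2O

Walk through each heavy atom and fill implicit hydrogens from standard valence (C 4, N 3, O 2, S 2, halogen 1):
  atom 1: N, bond orders sum to 1 (valence 3) → 2 H
  atom 2: C, bond orders sum to 4 (valence 4) → 0 H
  atom 3: O, bond orders sum to 2 (valence 2) → 0 H
  atom 4: C, bond orders sum to 4 (valence 4) → 0 H
  atom 5: C, bond orders sum to 3 (valence 4) → 1 H
  atom 6: C, bond orders sum to 4 (valence 4) → 0 H
  atom 7: C, bond orders sum to 3 (valence 4) → 1 H
  atom 8: C, bond orders sum to 3 (valence 4) → 1 H
  atom 9: C, bond orders sum to 3 (valence 4) → 1 H
  atom 10: C, bond orders sum to 4 (valence 4) → 0 H
  atom 11: C, bond orders sum to 4 (valence 4) → 0 H
  atom 12: C, bond orders sum to 1 (valence 4) → 3 H
  atom 13: C, bond orders sum to 4 (valence 4) → 0 H
  atom 14: N, bond orders sum to 1 (valence 3) → 2 H
  atom 15: C, bond orders sum to 3 (valence 4) → 1 H
  atom 16: C, bond orders sum to 3 (valence 4) → 1 H
  atom 17: C, bond orders sum to 3 (valence 4) → 1 H
Totals → C:14, H:14, N:2, O:1.
In Hill order: C14H14N2O.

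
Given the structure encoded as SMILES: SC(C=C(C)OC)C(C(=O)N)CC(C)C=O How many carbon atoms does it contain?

11

Count every carbon token in the SMILES (each C, including those in ring-closure positions and inside branches).
Carbon count: 11.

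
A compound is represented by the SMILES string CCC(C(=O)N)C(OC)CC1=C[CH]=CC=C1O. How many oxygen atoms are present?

3

Scan the SMILES for O atoms (remember two-letter symbols like Cl and Br are single atoms).
Oxygen count: 3.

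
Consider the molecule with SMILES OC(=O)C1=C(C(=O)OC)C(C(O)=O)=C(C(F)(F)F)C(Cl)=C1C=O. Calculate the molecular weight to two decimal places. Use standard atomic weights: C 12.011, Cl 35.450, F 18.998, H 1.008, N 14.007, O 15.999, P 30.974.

First, the molecular formula is C12H6ClF3O7 (counting implicit H from valence).
  C: 12 × 12.011 = 144.132
  Cl: 1 × 35.450 = 35.450
  F: 3 × 18.998 = 56.994
  H: 6 × 1.008 = 6.048
  O: 7 × 15.999 = 111.993
Sum: 12×12.011 + 1×35.450 + 3×18.998 + 6×1.008 + 7×15.999 = 354.617 → 354.62 g/mol.

354.62 g/mol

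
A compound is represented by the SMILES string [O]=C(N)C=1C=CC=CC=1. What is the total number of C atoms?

7

Count every carbon token in the SMILES (each C, including those in ring-closure positions and inside branches).
Carbon count: 7.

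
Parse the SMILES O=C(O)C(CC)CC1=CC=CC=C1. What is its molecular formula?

Walk through each heavy atom and fill implicit hydrogens from standard valence (C 4, N 3, O 2, S 2, halogen 1):
  atom 1: O, bond orders sum to 2 (valence 2) → 0 H
  atom 2: C, bond orders sum to 4 (valence 4) → 0 H
  atom 3: O, bond orders sum to 1 (valence 2) → 1 H
  atom 4: C, bond orders sum to 3 (valence 4) → 1 H
  atom 5: C, bond orders sum to 2 (valence 4) → 2 H
  atom 6: C, bond orders sum to 1 (valence 4) → 3 H
  atom 7: C, bond orders sum to 2 (valence 4) → 2 H
  atom 8: C, bond orders sum to 4 (valence 4) → 0 H
  atom 9: C, bond orders sum to 3 (valence 4) → 1 H
  atom 10: C, bond orders sum to 3 (valence 4) → 1 H
  atom 11: C, bond orders sum to 3 (valence 4) → 1 H
  atom 12: C, bond orders sum to 3 (valence 4) → 1 H
  atom 13: C, bond orders sum to 3 (valence 4) → 1 H
Totals → C:11, H:14, O:2.
In Hill order: C11H14O2.

C11H14O2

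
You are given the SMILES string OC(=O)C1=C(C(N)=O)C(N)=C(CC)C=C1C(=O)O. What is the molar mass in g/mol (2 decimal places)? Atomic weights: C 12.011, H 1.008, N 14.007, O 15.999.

First, the molecular formula is C11H12N2O5 (counting implicit H from valence).
  C: 11 × 12.011 = 132.121
  H: 12 × 1.008 = 12.096
  N: 2 × 14.007 = 28.014
  O: 5 × 15.999 = 79.995
Sum: 11×12.011 + 12×1.008 + 2×14.007 + 5×15.999 = 252.226 → 252.23 g/mol.

252.23 g/mol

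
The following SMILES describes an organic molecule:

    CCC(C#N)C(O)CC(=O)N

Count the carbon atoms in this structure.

7

Count every carbon token in the SMILES (each C, including those in ring-closure positions and inside branches).
Carbon count: 7.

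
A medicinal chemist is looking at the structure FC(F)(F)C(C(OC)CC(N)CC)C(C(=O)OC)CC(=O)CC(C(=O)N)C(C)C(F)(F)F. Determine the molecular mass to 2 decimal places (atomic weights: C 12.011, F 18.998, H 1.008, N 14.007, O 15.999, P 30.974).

First, the molecular formula is C19H30F6N2O5 (counting implicit H from valence).
  C: 19 × 12.011 = 228.209
  F: 6 × 18.998 = 113.988
  H: 30 × 1.008 = 30.240
  N: 2 × 14.007 = 28.014
  O: 5 × 15.999 = 79.995
Sum: 19×12.011 + 6×18.998 + 30×1.008 + 2×14.007 + 5×15.999 = 480.446 → 480.45 g/mol.

480.45 g/mol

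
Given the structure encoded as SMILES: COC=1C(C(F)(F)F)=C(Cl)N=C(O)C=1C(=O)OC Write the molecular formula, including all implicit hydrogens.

Walk through each heavy atom and fill implicit hydrogens from standard valence (C 4, N 3, O 2, S 2, halogen 1):
  atom 1: C, bond orders sum to 1 (valence 4) → 3 H
  atom 2: O, bond orders sum to 2 (valence 2) → 0 H
  atom 3: C, bond orders sum to 4 (valence 4) → 0 H
  atom 4: C, bond orders sum to 4 (valence 4) → 0 H
  atom 5: C, bond orders sum to 4 (valence 4) → 0 H
  atom 6: F (halogen, monovalent) → 0 H
  atom 7: F (halogen, monovalent) → 0 H
  atom 8: F (halogen, monovalent) → 0 H
  atom 9: C, bond orders sum to 4 (valence 4) → 0 H
  atom 10: Cl (halogen, monovalent) → 0 H
  atom 11: N, bond orders sum to 3 (valence 3) → 0 H
  atom 12: C, bond orders sum to 4 (valence 4) → 0 H
  atom 13: O, bond orders sum to 1 (valence 2) → 1 H
  atom 14: C, bond orders sum to 4 (valence 4) → 0 H
  atom 15: C, bond orders sum to 4 (valence 4) → 0 H
  atom 16: O, bond orders sum to 2 (valence 2) → 0 H
  atom 17: O, bond orders sum to 2 (valence 2) → 0 H
  atom 18: C, bond orders sum to 1 (valence 4) → 3 H
Totals → C:9, H:7, Cl:1, F:3, N:1, O:4.

C9H7ClF3NO4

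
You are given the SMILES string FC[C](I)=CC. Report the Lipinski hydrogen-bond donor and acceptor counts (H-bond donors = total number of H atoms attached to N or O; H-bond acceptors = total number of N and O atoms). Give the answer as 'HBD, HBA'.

Donors: find every N or O and count the H atoms it carries.
  (no N or O atoms present)
Lipinski HBD = 0.
Acceptors: N atoms = 0, O atoms = 0 → HBA = 0.

0, 0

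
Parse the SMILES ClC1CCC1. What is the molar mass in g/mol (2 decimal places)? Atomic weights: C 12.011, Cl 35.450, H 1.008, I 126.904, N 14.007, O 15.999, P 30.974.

90.55 g/mol

First, the molecular formula is C4H7Cl (counting implicit H from valence).
  C: 4 × 12.011 = 48.044
  Cl: 1 × 35.450 = 35.450
  H: 7 × 1.008 = 7.056
Sum: 4×12.011 + 1×35.450 + 7×1.008 = 90.550 → 90.55 g/mol.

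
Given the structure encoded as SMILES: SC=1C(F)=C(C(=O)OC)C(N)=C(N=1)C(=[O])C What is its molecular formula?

C9H9FN2O3S

Walk through each heavy atom and fill implicit hydrogens from standard valence (C 4, N 3, O 2, S 2, halogen 1):
  atom 1: S, bond orders sum to 1 (valence 2) → 1 H
  atom 2: C, bond orders sum to 4 (valence 4) → 0 H
  atom 3: C, bond orders sum to 4 (valence 4) → 0 H
  atom 4: F (halogen, monovalent) → 0 H
  atom 5: C, bond orders sum to 4 (valence 4) → 0 H
  atom 6: C, bond orders sum to 4 (valence 4) → 0 H
  atom 7: O, bond orders sum to 2 (valence 2) → 0 H
  atom 8: O, bond orders sum to 2 (valence 2) → 0 H
  atom 9: C, bond orders sum to 1 (valence 4) → 3 H
  atom 10: C, bond orders sum to 4 (valence 4) → 0 H
  atom 11: N, bond orders sum to 1 (valence 3) → 2 H
  atom 12: C, bond orders sum to 4 (valence 4) → 0 H
  atom 13: N, bond orders sum to 3 (valence 3) → 0 H
  atom 14: C, bond orders sum to 4 (valence 4) → 0 H
  atom 15: O with explicit H count 0
  atom 16: C, bond orders sum to 1 (valence 4) → 3 H
Totals → C:9, H:9, F:1, N:2, O:3, S:1.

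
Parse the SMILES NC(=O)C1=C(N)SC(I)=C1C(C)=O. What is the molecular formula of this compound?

C7H7IN2O2S

Walk through each heavy atom and fill implicit hydrogens from standard valence (C 4, N 3, O 2, S 2, halogen 1):
  atom 1: N, bond orders sum to 1 (valence 3) → 2 H
  atom 2: C, bond orders sum to 4 (valence 4) → 0 H
  atom 3: O, bond orders sum to 2 (valence 2) → 0 H
  atom 4: C, bond orders sum to 4 (valence 4) → 0 H
  atom 5: C, bond orders sum to 4 (valence 4) → 0 H
  atom 6: N, bond orders sum to 1 (valence 3) → 2 H
  atom 7: S, bond orders sum to 2 (valence 2) → 0 H
  atom 8: C, bond orders sum to 4 (valence 4) → 0 H
  atom 9: I (halogen, monovalent) → 0 H
  atom 10: C, bond orders sum to 4 (valence 4) → 0 H
  atom 11: C, bond orders sum to 4 (valence 4) → 0 H
  atom 12: C, bond orders sum to 1 (valence 4) → 3 H
  atom 13: O, bond orders sum to 2 (valence 2) → 0 H
Totals → C:7, H:7, I:1, N:2, O:2, S:1.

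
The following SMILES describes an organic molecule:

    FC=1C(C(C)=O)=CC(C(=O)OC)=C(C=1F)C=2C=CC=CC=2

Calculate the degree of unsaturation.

10

Degree of unsaturation = (number of rings) + (number of π bonds).
Ring closures in the SMILES: 2.
π bonds: 8 double bonds (each 1 DoU) → 8 DoU from unsaturation.
Total DoU = 2 + 8 = 10.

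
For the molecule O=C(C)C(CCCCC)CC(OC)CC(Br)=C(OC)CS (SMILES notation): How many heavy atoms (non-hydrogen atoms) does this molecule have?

21

Every atom symbol written in the SMILES (organic subset) is one heavy atom; implicit H are not written.
Heavy atoms by element → Br:1, C:16, O:3, S:1.
Total: 21.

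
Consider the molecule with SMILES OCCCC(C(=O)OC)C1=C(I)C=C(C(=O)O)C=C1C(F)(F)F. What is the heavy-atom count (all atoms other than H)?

23

Every atom symbol written in the SMILES (organic subset) is one heavy atom; implicit H are not written.
Heavy atoms by element → C:14, F:3, I:1, O:5.
Total: 23.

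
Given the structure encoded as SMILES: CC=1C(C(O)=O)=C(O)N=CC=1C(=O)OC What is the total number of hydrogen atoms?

Walk through each heavy atom and fill implicit hydrogens from standard valence (C 4, N 3, O 2, S 2, halogen 1):
  atom 1: C, bond orders sum to 1 (valence 4) → 3 H
  atom 2: C, bond orders sum to 4 (valence 4) → 0 H
  atom 3: C, bond orders sum to 4 (valence 4) → 0 H
  atom 4: C, bond orders sum to 4 (valence 4) → 0 H
  atom 5: O, bond orders sum to 1 (valence 2) → 1 H
  atom 6: O, bond orders sum to 2 (valence 2) → 0 H
  atom 7: C, bond orders sum to 4 (valence 4) → 0 H
  atom 8: O, bond orders sum to 1 (valence 2) → 1 H
  atom 9: N, bond orders sum to 3 (valence 3) → 0 H
  atom 10: C, bond orders sum to 3 (valence 4) → 1 H
  atom 11: C, bond orders sum to 4 (valence 4) → 0 H
  atom 12: C, bond orders sum to 4 (valence 4) → 0 H
  atom 13: O, bond orders sum to 2 (valence 2) → 0 H
  atom 14: O, bond orders sum to 2 (valence 2) → 0 H
  atom 15: C, bond orders sum to 1 (valence 4) → 3 H
Total hydrogens: 9.

9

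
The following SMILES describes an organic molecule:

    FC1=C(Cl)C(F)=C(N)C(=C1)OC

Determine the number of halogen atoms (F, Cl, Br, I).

Halogen atoms appear at heavy-atom positions 1, 4, 6 (1×Cl, 2×F).
Other groups present: 1 ether, 1 primary amine.
Halogen count: 3.

3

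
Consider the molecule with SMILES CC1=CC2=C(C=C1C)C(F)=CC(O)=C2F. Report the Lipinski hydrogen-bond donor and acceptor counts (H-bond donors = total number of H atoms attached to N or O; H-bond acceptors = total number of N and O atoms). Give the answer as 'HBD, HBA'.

1, 1

Donors: find every N or O and count the H atoms it carries.
  atom 13 (O): bond orders sum to 1 → 1 H
Lipinski HBD = 1.
Acceptors: N atoms = 0, O atoms = 1 → HBA = 1.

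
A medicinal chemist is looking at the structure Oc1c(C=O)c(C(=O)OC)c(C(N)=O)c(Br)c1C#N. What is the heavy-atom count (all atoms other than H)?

Every atom symbol written in the SMILES (organic subset) is one heavy atom; implicit H are not written.
Heavy atoms by element → Br:1, C:11, N:2, O:5.
Total: 19.

19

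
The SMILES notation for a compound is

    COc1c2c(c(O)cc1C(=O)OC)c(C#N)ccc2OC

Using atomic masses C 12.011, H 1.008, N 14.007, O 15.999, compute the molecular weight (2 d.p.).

287.27 g/mol

First, the molecular formula is C15H13NO5 (counting implicit H from valence).
  C: 15 × 12.011 = 180.165
  H: 13 × 1.008 = 13.104
  N: 1 × 14.007 = 14.007
  O: 5 × 15.999 = 79.995
Sum: 15×12.011 + 13×1.008 + 1×14.007 + 5×15.999 = 287.271 → 287.27 g/mol.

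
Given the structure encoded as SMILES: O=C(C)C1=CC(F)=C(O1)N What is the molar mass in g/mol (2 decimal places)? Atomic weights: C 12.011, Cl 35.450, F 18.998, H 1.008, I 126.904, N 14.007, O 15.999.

143.12 g/mol

First, the molecular formula is C6H6FNO2 (counting implicit H from valence).
  C: 6 × 12.011 = 72.066
  F: 1 × 18.998 = 18.998
  H: 6 × 1.008 = 6.048
  N: 1 × 14.007 = 14.007
  O: 2 × 15.999 = 31.998
Sum: 6×12.011 + 1×18.998 + 6×1.008 + 1×14.007 + 2×15.999 = 143.117 → 143.12 g/mol.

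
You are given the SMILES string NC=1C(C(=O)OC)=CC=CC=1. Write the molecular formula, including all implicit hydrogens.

Walk through each heavy atom and fill implicit hydrogens from standard valence (C 4, N 3, O 2, S 2, halogen 1):
  atom 1: N, bond orders sum to 1 (valence 3) → 2 H
  atom 2: C, bond orders sum to 4 (valence 4) → 0 H
  atom 3: C, bond orders sum to 4 (valence 4) → 0 H
  atom 4: C, bond orders sum to 4 (valence 4) → 0 H
  atom 5: O, bond orders sum to 2 (valence 2) → 0 H
  atom 6: O, bond orders sum to 2 (valence 2) → 0 H
  atom 7: C, bond orders sum to 1 (valence 4) → 3 H
  atom 8: C, bond orders sum to 3 (valence 4) → 1 H
  atom 9: C, bond orders sum to 3 (valence 4) → 1 H
  atom 10: C, bond orders sum to 3 (valence 4) → 1 H
  atom 11: C, bond orders sum to 3 (valence 4) → 1 H
Totals → C:8, H:9, N:1, O:2.
In Hill order: C8H9NO2.

C8H9NO2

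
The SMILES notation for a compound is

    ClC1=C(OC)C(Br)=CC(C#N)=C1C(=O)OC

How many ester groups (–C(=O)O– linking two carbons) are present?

The ester motif appears at heavy-atom position 13 in the SMILES.
Other groups present: 1 ether, 1 nitrile.
Ester count: 1.

1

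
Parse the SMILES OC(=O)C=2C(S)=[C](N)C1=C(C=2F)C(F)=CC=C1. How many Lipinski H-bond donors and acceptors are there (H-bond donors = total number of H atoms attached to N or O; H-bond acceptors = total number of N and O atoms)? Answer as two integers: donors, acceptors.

3, 3

Donors: find every N or O and count the H atoms it carries.
  atom 1 (O): bond orders sum to 1 → 1 H
  atom 3 (O): bond orders sum to 2 → 0 H
  atom 8 (N): bond orders sum to 1 → 2 H
Lipinski HBD = 3.
Acceptors: N atoms = 1, O atoms = 2 → HBA = 3.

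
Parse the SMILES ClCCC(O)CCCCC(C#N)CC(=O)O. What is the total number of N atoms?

1

Scan the SMILES for N atoms (remember two-letter symbols like Cl and Br are single atoms).
Nitrogen count: 1.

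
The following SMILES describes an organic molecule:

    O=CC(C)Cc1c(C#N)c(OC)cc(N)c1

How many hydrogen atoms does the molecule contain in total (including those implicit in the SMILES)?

14

Walk through each heavy atom and fill implicit hydrogens from standard valence (C 4, N 3, O 2, S 2, halogen 1); for lowercase aromatic atoms, an aromatic c carries 1 H when it has two neighbours and 0 H with three, and aromatic n carries 0 H:
  atom 1: O, bond orders sum to 2 (valence 2) → 0 H
  atom 2: C, bond orders sum to 3 (valence 4) → 1 H
  atom 3: C, bond orders sum to 3 (valence 4) → 1 H
  atom 4: C, bond orders sum to 1 (valence 4) → 3 H
  atom 5: C, bond orders sum to 2 (valence 4) → 2 H
  atom 6: aromatic c, 3 neighbours → 0 H
  atom 7: aromatic c, 3 neighbours → 0 H
  atom 8: C, bond orders sum to 4 (valence 4) → 0 H
  atom 9: N, bond orders sum to 3 (valence 3) → 0 H
  atom 10: aromatic c, 3 neighbours → 0 H
  atom 11: O, bond orders sum to 2 (valence 2) → 0 H
  atom 12: C, bond orders sum to 1 (valence 4) → 3 H
  atom 13: aromatic c, 2 neighbours → 1 H
  atom 14: aromatic c, 3 neighbours → 0 H
  atom 15: N, bond orders sum to 1 (valence 3) → 2 H
  atom 16: aromatic c, 2 neighbours → 1 H
Total hydrogens: 14.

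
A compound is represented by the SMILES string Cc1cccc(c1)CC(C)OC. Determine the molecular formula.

C11H16O

Walk through each heavy atom and fill implicit hydrogens from standard valence (C 4, N 3, O 2, S 2, halogen 1); for lowercase aromatic atoms, an aromatic c carries 1 H when it has two neighbours and 0 H with three, and aromatic n carries 0 H:
  atom 1: C, bond orders sum to 1 (valence 4) → 3 H
  atom 2: aromatic c, 3 neighbours → 0 H
  atom 3: aromatic c, 2 neighbours → 1 H
  atom 4: aromatic c, 2 neighbours → 1 H
  atom 5: aromatic c, 2 neighbours → 1 H
  atom 6: aromatic c, 3 neighbours → 0 H
  atom 7: aromatic c, 2 neighbours → 1 H
  atom 8: C, bond orders sum to 2 (valence 4) → 2 H
  atom 9: C, bond orders sum to 3 (valence 4) → 1 H
  atom 10: C, bond orders sum to 1 (valence 4) → 3 H
  atom 11: O, bond orders sum to 2 (valence 2) → 0 H
  atom 12: C, bond orders sum to 1 (valence 4) → 3 H
Totals → C:11, H:16, O:1.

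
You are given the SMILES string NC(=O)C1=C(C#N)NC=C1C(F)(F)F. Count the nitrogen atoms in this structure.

Scan the SMILES for N atoms (remember two-letter symbols like Cl and Br are single atoms).
Nitrogen count: 3.

3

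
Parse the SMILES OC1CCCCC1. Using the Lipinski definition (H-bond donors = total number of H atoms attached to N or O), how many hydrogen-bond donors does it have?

1

Donors: find every N or O and count the H atoms it carries.
  atom 1 (O): bond orders sum to 1 → 1 H
Lipinski HBD = 1.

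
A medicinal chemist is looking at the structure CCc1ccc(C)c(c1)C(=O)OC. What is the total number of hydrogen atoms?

Walk through each heavy atom and fill implicit hydrogens from standard valence (C 4, N 3, O 2, S 2, halogen 1); for lowercase aromatic atoms, an aromatic c carries 1 H when it has two neighbours and 0 H with three, and aromatic n carries 0 H:
  atom 1: C, bond orders sum to 1 (valence 4) → 3 H
  atom 2: C, bond orders sum to 2 (valence 4) → 2 H
  atom 3: aromatic c, 3 neighbours → 0 H
  atom 4: aromatic c, 2 neighbours → 1 H
  atom 5: aromatic c, 2 neighbours → 1 H
  atom 6: aromatic c, 3 neighbours → 0 H
  atom 7: C, bond orders sum to 1 (valence 4) → 3 H
  atom 8: aromatic c, 3 neighbours → 0 H
  atom 9: aromatic c, 2 neighbours → 1 H
  atom 10: C, bond orders sum to 4 (valence 4) → 0 H
  atom 11: O, bond orders sum to 2 (valence 2) → 0 H
  atom 12: O, bond orders sum to 2 (valence 2) → 0 H
  atom 13: C, bond orders sum to 1 (valence 4) → 3 H
Total hydrogens: 14.

14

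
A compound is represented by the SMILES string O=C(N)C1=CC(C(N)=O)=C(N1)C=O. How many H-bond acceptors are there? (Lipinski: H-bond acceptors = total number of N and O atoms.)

6

N atoms: 3; O atoms: 3.
Lipinski HBA = 3 + 3 = 6.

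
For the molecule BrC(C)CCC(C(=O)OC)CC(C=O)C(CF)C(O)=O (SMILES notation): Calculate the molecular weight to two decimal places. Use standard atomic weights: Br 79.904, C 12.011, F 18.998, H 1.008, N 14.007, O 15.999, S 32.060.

355.20 g/mol

First, the molecular formula is C13H20BrFO5 (counting implicit H from valence).
  Br: 1 × 79.904 = 79.904
  C: 13 × 12.011 = 156.143
  F: 1 × 18.998 = 18.998
  H: 20 × 1.008 = 20.160
  O: 5 × 15.999 = 79.995
Sum: 1×79.904 + 13×12.011 + 1×18.998 + 20×1.008 + 5×15.999 = 355.200 → 355.20 g/mol.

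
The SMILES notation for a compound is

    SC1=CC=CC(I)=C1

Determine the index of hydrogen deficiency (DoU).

Molecular formula: C6H5IS.
DoU = (2C + 2 + N − H − X) / 2, where X is the halogen count and O/S are ignored.
    = (2·6 + 2 + 0 − 5 − 1) / 2 = 8 / 2 = 4.

4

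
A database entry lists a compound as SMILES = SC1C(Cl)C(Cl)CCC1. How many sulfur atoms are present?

1

Scan the SMILES for S atoms (remember two-letter symbols like Cl and Br are single atoms).
Sulfur count: 1.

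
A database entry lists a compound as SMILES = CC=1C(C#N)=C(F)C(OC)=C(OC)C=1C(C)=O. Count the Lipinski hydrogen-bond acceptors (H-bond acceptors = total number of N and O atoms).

4

N atoms: 1; O atoms: 3.
Lipinski HBA = 1 + 3 = 4.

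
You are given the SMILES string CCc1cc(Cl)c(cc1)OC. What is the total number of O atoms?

1

Scan the SMILES for O atoms (remember two-letter symbols like Cl and Br are single atoms).
Oxygen count: 1.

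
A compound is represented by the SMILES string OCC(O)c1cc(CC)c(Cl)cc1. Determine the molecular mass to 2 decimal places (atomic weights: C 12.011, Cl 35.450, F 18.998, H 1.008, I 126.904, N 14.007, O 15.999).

200.66 g/mol

First, the molecular formula is C10H13ClO2 (counting implicit H from valence).
  C: 10 × 12.011 = 120.110
  Cl: 1 × 35.450 = 35.450
  H: 13 × 1.008 = 13.104
  O: 2 × 15.999 = 31.998
Sum: 10×12.011 + 1×35.450 + 13×1.008 + 2×15.999 = 200.662 → 200.66 g/mol.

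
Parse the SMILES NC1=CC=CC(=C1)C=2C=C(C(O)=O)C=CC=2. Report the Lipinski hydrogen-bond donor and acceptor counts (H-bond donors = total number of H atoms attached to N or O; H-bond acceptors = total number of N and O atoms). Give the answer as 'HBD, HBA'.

3, 3

Donors: find every N or O and count the H atoms it carries.
  atom 1 (N): bond orders sum to 1 → 2 H
  atom 12 (O): bond orders sum to 1 → 1 H
  atom 13 (O): bond orders sum to 2 → 0 H
Lipinski HBD = 3.
Acceptors: N atoms = 1, O atoms = 2 → HBA = 3.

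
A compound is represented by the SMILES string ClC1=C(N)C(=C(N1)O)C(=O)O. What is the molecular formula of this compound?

Walk through each heavy atom and fill implicit hydrogens from standard valence (C 4, N 3, O 2, S 2, halogen 1):
  atom 1: Cl (halogen, monovalent) → 0 H
  atom 2: C, bond orders sum to 4 (valence 4) → 0 H
  atom 3: C, bond orders sum to 4 (valence 4) → 0 H
  atom 4: N, bond orders sum to 1 (valence 3) → 2 H
  atom 5: C, bond orders sum to 4 (valence 4) → 0 H
  atom 6: C, bond orders sum to 4 (valence 4) → 0 H
  atom 7: N, bond orders sum to 2 (valence 3) → 1 H
  atom 8: O, bond orders sum to 1 (valence 2) → 1 H
  atom 9: C, bond orders sum to 4 (valence 4) → 0 H
  atom 10: O, bond orders sum to 2 (valence 2) → 0 H
  atom 11: O, bond orders sum to 1 (valence 2) → 1 H
Totals → C:5, H:5, Cl:1, N:2, O:3.
In Hill order: C5H5ClN2O3.

C5H5ClN2O3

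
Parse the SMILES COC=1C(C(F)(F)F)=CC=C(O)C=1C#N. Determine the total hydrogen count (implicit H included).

6

Walk through each heavy atom and fill implicit hydrogens from standard valence (C 4, N 3, O 2, S 2, halogen 1):
  atom 1: C, bond orders sum to 1 (valence 4) → 3 H
  atom 2: O, bond orders sum to 2 (valence 2) → 0 H
  atom 3: C, bond orders sum to 4 (valence 4) → 0 H
  atom 4: C, bond orders sum to 4 (valence 4) → 0 H
  atom 5: C, bond orders sum to 4 (valence 4) → 0 H
  atom 6: F (halogen, monovalent) → 0 H
  atom 7: F (halogen, monovalent) → 0 H
  atom 8: F (halogen, monovalent) → 0 H
  atom 9: C, bond orders sum to 3 (valence 4) → 1 H
  atom 10: C, bond orders sum to 3 (valence 4) → 1 H
  atom 11: C, bond orders sum to 4 (valence 4) → 0 H
  atom 12: O, bond orders sum to 1 (valence 2) → 1 H
  atom 13: C, bond orders sum to 4 (valence 4) → 0 H
  atom 14: C, bond orders sum to 4 (valence 4) → 0 H
  atom 15: N, bond orders sum to 3 (valence 3) → 0 H
Total hydrogens: 6.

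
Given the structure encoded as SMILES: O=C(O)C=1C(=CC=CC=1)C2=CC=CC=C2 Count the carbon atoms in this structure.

Count every carbon token in the SMILES (each C, including those in ring-closure positions and inside branches).
Carbon count: 13.

13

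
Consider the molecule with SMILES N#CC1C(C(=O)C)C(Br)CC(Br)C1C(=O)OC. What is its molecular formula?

Walk through each heavy atom and fill implicit hydrogens from standard valence (C 4, N 3, O 2, S 2, halogen 1):
  atom 1: N, bond orders sum to 3 (valence 3) → 0 H
  atom 2: C, bond orders sum to 4 (valence 4) → 0 H
  atom 3: C, bond orders sum to 3 (valence 4) → 1 H
  atom 4: C, bond orders sum to 3 (valence 4) → 1 H
  atom 5: C, bond orders sum to 4 (valence 4) → 0 H
  atom 6: O, bond orders sum to 2 (valence 2) → 0 H
  atom 7: C, bond orders sum to 1 (valence 4) → 3 H
  atom 8: C, bond orders sum to 3 (valence 4) → 1 H
  atom 9: Br (halogen, monovalent) → 0 H
  atom 10: C, bond orders sum to 2 (valence 4) → 2 H
  atom 11: C, bond orders sum to 3 (valence 4) → 1 H
  atom 12: Br (halogen, monovalent) → 0 H
  atom 13: C, bond orders sum to 3 (valence 4) → 1 H
  atom 14: C, bond orders sum to 4 (valence 4) → 0 H
  atom 15: O, bond orders sum to 2 (valence 2) → 0 H
  atom 16: O, bond orders sum to 2 (valence 2) → 0 H
  atom 17: C, bond orders sum to 1 (valence 4) → 3 H
Totals → C:11, H:13, Br:2, N:1, O:3.
In Hill order: C11H13Br2NO3.

C11H13Br2NO3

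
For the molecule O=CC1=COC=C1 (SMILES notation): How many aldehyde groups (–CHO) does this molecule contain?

The aldehyde motif appears at heavy-atom position 2 in the SMILES.
Aldehyde count: 1.

1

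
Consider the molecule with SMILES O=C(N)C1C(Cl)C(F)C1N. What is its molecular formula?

Walk through each heavy atom and fill implicit hydrogens from standard valence (C 4, N 3, O 2, S 2, halogen 1):
  atom 1: O, bond orders sum to 2 (valence 2) → 0 H
  atom 2: C, bond orders sum to 4 (valence 4) → 0 H
  atom 3: N, bond orders sum to 1 (valence 3) → 2 H
  atom 4: C, bond orders sum to 3 (valence 4) → 1 H
  atom 5: C, bond orders sum to 3 (valence 4) → 1 H
  atom 6: Cl (halogen, monovalent) → 0 H
  atom 7: C, bond orders sum to 3 (valence 4) → 1 H
  atom 8: F (halogen, monovalent) → 0 H
  atom 9: C, bond orders sum to 3 (valence 4) → 1 H
  atom 10: N, bond orders sum to 1 (valence 3) → 2 H
Totals → C:5, H:8, Cl:1, F:1, N:2, O:1.
In Hill order: C5H8ClFN2O.

C5H8ClFN2O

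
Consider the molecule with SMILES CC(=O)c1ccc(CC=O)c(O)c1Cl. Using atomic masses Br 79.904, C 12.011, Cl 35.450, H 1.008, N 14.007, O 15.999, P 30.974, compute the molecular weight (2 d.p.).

212.63 g/mol

First, the molecular formula is C10H9ClO3 (counting implicit H from valence).
  C: 10 × 12.011 = 120.110
  Cl: 1 × 35.450 = 35.450
  H: 9 × 1.008 = 9.072
  O: 3 × 15.999 = 47.997
Sum: 10×12.011 + 1×35.450 + 9×1.008 + 3×15.999 = 212.629 → 212.63 g/mol.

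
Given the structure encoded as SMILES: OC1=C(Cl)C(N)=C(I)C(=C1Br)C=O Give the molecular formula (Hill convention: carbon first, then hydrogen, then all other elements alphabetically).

C7H4BrClINO2

Walk through each heavy atom and fill implicit hydrogens from standard valence (C 4, N 3, O 2, S 2, halogen 1):
  atom 1: O, bond orders sum to 1 (valence 2) → 1 H
  atom 2: C, bond orders sum to 4 (valence 4) → 0 H
  atom 3: C, bond orders sum to 4 (valence 4) → 0 H
  atom 4: Cl (halogen, monovalent) → 0 H
  atom 5: C, bond orders sum to 4 (valence 4) → 0 H
  atom 6: N, bond orders sum to 1 (valence 3) → 2 H
  atom 7: C, bond orders sum to 4 (valence 4) → 0 H
  atom 8: I (halogen, monovalent) → 0 H
  atom 9: C, bond orders sum to 4 (valence 4) → 0 H
  atom 10: C, bond orders sum to 4 (valence 4) → 0 H
  atom 11: Br (halogen, monovalent) → 0 H
  atom 12: C, bond orders sum to 3 (valence 4) → 1 H
  atom 13: O, bond orders sum to 2 (valence 2) → 0 H
Totals → C:7, H:4, Br:1, Cl:1, I:1, N:1, O:2.
In Hill order: C7H4BrClINO2.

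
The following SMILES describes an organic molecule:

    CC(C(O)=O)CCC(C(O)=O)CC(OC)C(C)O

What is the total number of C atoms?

Count every carbon token in the SMILES (each C, including those in ring-closure positions and inside branches).
Carbon count: 12.

12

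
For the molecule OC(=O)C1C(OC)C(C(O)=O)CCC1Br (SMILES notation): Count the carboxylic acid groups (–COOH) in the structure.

The carboxylic acid motif appears at heavy-atom positions 2, 9 in the SMILES.
Other groups present: 1 ether.
Carboxylic acid count: 2.

2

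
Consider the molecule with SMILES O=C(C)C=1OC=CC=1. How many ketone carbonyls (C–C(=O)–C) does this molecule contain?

1

The ketone motif appears at heavy-atom position 2 in the SMILES.
Ketone count: 1.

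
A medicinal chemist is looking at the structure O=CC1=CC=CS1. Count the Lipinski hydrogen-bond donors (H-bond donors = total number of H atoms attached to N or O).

0

Donors: find every N or O and count the H atoms it carries.
  atom 1 (O): bond orders sum to 2 → 0 H
Lipinski HBD = 0.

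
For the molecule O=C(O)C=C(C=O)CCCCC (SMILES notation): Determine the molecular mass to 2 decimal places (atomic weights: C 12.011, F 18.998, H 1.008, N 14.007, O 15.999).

170.21 g/mol

First, the molecular formula is C9H14O3 (counting implicit H from valence).
  C: 9 × 12.011 = 108.099
  H: 14 × 1.008 = 14.112
  O: 3 × 15.999 = 47.997
Sum: 9×12.011 + 14×1.008 + 3×15.999 = 170.208 → 170.21 g/mol.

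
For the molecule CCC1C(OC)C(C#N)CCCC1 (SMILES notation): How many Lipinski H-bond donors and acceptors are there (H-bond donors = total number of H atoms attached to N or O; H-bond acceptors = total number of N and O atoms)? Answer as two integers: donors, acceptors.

0, 2

Donors: find every N or O and count the H atoms it carries.
  atom 5 (O): bond orders sum to 2 → 0 H
  atom 9 (N): bond orders sum to 3 → 0 H
Lipinski HBD = 0.
Acceptors: N atoms = 1, O atoms = 1 → HBA = 2.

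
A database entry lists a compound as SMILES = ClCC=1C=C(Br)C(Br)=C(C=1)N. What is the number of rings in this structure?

1

In SMILES, each pair of matching ring-closure digits denotes one ring-closing bond; the number of such bonds equals the number of independent rings.
Ring-closure bonds here: 1.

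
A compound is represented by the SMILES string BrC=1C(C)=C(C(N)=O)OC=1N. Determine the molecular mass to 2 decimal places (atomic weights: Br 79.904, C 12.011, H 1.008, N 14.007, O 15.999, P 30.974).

219.04 g/mol

First, the molecular formula is C6H7BrN2O2 (counting implicit H from valence).
  Br: 1 × 79.904 = 79.904
  C: 6 × 12.011 = 72.066
  H: 7 × 1.008 = 7.056
  N: 2 × 14.007 = 28.014
  O: 2 × 15.999 = 31.998
Sum: 1×79.904 + 6×12.011 + 7×1.008 + 2×14.007 + 2×15.999 = 219.038 → 219.04 g/mol.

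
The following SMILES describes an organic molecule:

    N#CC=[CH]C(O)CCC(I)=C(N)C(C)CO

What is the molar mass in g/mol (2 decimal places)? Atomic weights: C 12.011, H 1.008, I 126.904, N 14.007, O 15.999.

336.17 g/mol

First, the molecular formula is C11H17IN2O2 (counting implicit H from valence).
  C: 11 × 12.011 = 132.121
  H: 17 × 1.008 = 17.136
  I: 1 × 126.904 = 126.904
  N: 2 × 14.007 = 28.014
  O: 2 × 15.999 = 31.998
Sum: 11×12.011 + 17×1.008 + 1×126.904 + 2×14.007 + 2×15.999 = 336.173 → 336.17 g/mol.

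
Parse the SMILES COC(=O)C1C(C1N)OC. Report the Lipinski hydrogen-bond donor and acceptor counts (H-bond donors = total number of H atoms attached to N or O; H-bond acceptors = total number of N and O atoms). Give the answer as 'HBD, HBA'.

2, 4

Donors: find every N or O and count the H atoms it carries.
  atom 2 (O): bond orders sum to 2 → 0 H
  atom 4 (O): bond orders sum to 2 → 0 H
  atom 8 (N): bond orders sum to 1 → 2 H
  atom 9 (O): bond orders sum to 2 → 0 H
Lipinski HBD = 2.
Acceptors: N atoms = 1, O atoms = 3 → HBA = 4.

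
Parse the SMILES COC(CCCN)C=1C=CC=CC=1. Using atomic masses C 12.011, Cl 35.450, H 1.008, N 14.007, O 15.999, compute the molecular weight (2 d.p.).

179.26 g/mol

First, the molecular formula is C11H17NO (counting implicit H from valence).
  C: 11 × 12.011 = 132.121
  H: 17 × 1.008 = 17.136
  N: 1 × 14.007 = 14.007
  O: 1 × 15.999 = 15.999
Sum: 11×12.011 + 17×1.008 + 1×14.007 + 1×15.999 = 179.263 → 179.26 g/mol.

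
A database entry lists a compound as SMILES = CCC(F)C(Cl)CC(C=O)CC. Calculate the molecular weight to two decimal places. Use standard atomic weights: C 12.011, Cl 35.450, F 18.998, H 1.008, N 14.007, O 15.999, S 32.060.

194.67 g/mol

First, the molecular formula is C9H16ClFO (counting implicit H from valence).
  C: 9 × 12.011 = 108.099
  Cl: 1 × 35.450 = 35.450
  F: 1 × 18.998 = 18.998
  H: 16 × 1.008 = 16.128
  O: 1 × 15.999 = 15.999
Sum: 9×12.011 + 1×35.450 + 1×18.998 + 16×1.008 + 1×15.999 = 194.674 → 194.67 g/mol.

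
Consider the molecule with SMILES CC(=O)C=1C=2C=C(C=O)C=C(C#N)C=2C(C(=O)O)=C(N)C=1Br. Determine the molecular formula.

C15H9BrN2O4

Walk through each heavy atom and fill implicit hydrogens from standard valence (C 4, N 3, O 2, S 2, halogen 1):
  atom 1: C, bond orders sum to 1 (valence 4) → 3 H
  atom 2: C, bond orders sum to 4 (valence 4) → 0 H
  atom 3: O, bond orders sum to 2 (valence 2) → 0 H
  atom 4: C, bond orders sum to 4 (valence 4) → 0 H
  atom 5: C, bond orders sum to 4 (valence 4) → 0 H
  atom 6: C, bond orders sum to 3 (valence 4) → 1 H
  atom 7: C, bond orders sum to 4 (valence 4) → 0 H
  atom 8: C, bond orders sum to 3 (valence 4) → 1 H
  atom 9: O, bond orders sum to 2 (valence 2) → 0 H
  atom 10: C, bond orders sum to 3 (valence 4) → 1 H
  atom 11: C, bond orders sum to 4 (valence 4) → 0 H
  atom 12: C, bond orders sum to 4 (valence 4) → 0 H
  atom 13: N, bond orders sum to 3 (valence 3) → 0 H
  atom 14: C, bond orders sum to 4 (valence 4) → 0 H
  atom 15: C, bond orders sum to 4 (valence 4) → 0 H
  atom 16: C, bond orders sum to 4 (valence 4) → 0 H
  atom 17: O, bond orders sum to 2 (valence 2) → 0 H
  atom 18: O, bond orders sum to 1 (valence 2) → 1 H
  atom 19: C, bond orders sum to 4 (valence 4) → 0 H
  atom 20: N, bond orders sum to 1 (valence 3) → 2 H
  atom 21: C, bond orders sum to 4 (valence 4) → 0 H
  atom 22: Br (halogen, monovalent) → 0 H
Totals → C:15, H:9, Br:1, N:2, O:4.
In Hill order: C15H9BrN2O4.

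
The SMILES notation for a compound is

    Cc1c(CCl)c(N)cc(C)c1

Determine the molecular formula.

Walk through each heavy atom and fill implicit hydrogens from standard valence (C 4, N 3, O 2, S 2, halogen 1); for lowercase aromatic atoms, an aromatic c carries 1 H when it has two neighbours and 0 H with three, and aromatic n carries 0 H:
  atom 1: C, bond orders sum to 1 (valence 4) → 3 H
  atom 2: aromatic c, 3 neighbours → 0 H
  atom 3: aromatic c, 3 neighbours → 0 H
  atom 4: C, bond orders sum to 2 (valence 4) → 2 H
  atom 5: Cl (halogen, monovalent) → 0 H
  atom 6: aromatic c, 3 neighbours → 0 H
  atom 7: N, bond orders sum to 1 (valence 3) → 2 H
  atom 8: aromatic c, 2 neighbours → 1 H
  atom 9: aromatic c, 3 neighbours → 0 H
  atom 10: C, bond orders sum to 1 (valence 4) → 3 H
  atom 11: aromatic c, 2 neighbours → 1 H
Totals → C:9, H:12, Cl:1, N:1.

C9H12ClN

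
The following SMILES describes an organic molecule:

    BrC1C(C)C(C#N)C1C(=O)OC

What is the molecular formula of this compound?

C8H10BrNO2

Walk through each heavy atom and fill implicit hydrogens from standard valence (C 4, N 3, O 2, S 2, halogen 1):
  atom 1: Br (halogen, monovalent) → 0 H
  atom 2: C, bond orders sum to 3 (valence 4) → 1 H
  atom 3: C, bond orders sum to 3 (valence 4) → 1 H
  atom 4: C, bond orders sum to 1 (valence 4) → 3 H
  atom 5: C, bond orders sum to 3 (valence 4) → 1 H
  atom 6: C, bond orders sum to 4 (valence 4) → 0 H
  atom 7: N, bond orders sum to 3 (valence 3) → 0 H
  atom 8: C, bond orders sum to 3 (valence 4) → 1 H
  atom 9: C, bond orders sum to 4 (valence 4) → 0 H
  atom 10: O, bond orders sum to 2 (valence 2) → 0 H
  atom 11: O, bond orders sum to 2 (valence 2) → 0 H
  atom 12: C, bond orders sum to 1 (valence 4) → 3 H
Totals → C:8, H:10, Br:1, N:1, O:2.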